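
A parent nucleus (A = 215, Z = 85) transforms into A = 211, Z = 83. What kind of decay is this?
ΔA = -4, ΔZ = -2 ⇒ alpha decay (α)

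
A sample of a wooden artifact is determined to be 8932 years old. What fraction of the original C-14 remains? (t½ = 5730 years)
N/N₀ = (1/2)^(t/t½) = 0.3394 = 33.9%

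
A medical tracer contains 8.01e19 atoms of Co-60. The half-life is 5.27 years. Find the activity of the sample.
A = λN = 1.054e19 decays/year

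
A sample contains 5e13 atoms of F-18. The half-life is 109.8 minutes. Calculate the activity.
A = λN = 3.156e11 decays/minute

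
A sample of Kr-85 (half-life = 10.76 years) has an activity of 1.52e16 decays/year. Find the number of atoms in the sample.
N = A/λ = 2.36e17 atoms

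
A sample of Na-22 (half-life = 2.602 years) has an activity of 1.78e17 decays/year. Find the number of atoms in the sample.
N = A/λ = 6.682e17 atoms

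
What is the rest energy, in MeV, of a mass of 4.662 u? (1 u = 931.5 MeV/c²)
E = mc² = 4343 MeV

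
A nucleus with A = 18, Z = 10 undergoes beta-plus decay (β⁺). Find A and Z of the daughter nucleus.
Daughter: A = 18, Z = 9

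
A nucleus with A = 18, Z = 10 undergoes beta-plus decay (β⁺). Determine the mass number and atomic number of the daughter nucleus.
Daughter: A = 18, Z = 9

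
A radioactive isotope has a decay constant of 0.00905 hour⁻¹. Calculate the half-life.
t½ = ln(2)/λ = 76.59 hours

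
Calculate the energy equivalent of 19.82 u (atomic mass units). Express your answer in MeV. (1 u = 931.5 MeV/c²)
E = mc² = 18460 MeV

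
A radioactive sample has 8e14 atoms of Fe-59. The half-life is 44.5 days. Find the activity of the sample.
A = λN = 1.246e13 decays/day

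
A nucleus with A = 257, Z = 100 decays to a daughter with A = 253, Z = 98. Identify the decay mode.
ΔA = -4, ΔZ = -2 ⇒ alpha decay (α)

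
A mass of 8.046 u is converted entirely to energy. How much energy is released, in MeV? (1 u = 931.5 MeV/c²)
E = mc² = 7495 MeV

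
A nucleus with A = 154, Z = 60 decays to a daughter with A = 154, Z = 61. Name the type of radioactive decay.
ΔA = 0, ΔZ = +1 ⇒ beta-minus decay (β⁻)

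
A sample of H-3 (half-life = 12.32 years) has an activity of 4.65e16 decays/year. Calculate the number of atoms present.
N = A/λ = 8.265e17 atoms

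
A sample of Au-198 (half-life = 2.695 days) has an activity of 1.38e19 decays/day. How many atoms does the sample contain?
N = A/λ = 5.366e19 atoms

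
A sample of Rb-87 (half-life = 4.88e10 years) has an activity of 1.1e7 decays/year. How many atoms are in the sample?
N = A/λ = 7.744e17 atoms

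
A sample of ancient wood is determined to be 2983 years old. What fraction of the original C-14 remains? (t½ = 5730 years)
N/N₀ = (1/2)^(t/t½) = 0.6971 = 69.7%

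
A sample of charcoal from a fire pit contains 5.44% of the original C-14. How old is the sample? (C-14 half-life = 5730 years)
Age = t½ × log₂(1/ratio) = 24070 years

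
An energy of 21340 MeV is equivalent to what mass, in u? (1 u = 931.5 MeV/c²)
m = E/c² = 22.91 u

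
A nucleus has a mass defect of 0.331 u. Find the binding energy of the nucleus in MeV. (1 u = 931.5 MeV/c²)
B.E. = Δm × 931.5 = 308.3 MeV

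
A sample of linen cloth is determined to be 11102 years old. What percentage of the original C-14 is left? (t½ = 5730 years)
N/N₀ = (1/2)^(t/t½) = 0.2611 = 26.1%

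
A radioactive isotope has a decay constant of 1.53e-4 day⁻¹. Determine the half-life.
t½ = ln(2)/λ = 4530 days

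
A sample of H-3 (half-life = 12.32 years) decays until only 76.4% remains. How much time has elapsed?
t = t½ × log₂(N₀/N) = 4.785 years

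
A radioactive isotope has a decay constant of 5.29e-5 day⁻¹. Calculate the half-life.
t½ = ln(2)/λ = 13100 days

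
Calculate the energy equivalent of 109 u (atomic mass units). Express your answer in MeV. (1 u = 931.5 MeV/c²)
E = mc² = 1.015e5 MeV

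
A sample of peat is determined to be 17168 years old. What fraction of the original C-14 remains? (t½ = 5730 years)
N/N₀ = (1/2)^(t/t½) = 0.1253 = 12.5%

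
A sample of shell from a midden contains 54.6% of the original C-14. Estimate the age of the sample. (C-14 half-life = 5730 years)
Age = t½ × log₂(1/ratio) = 5002 years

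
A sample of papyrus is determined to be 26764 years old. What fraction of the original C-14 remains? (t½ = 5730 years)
N/N₀ = (1/2)^(t/t½) = 0.03926 = 3.93%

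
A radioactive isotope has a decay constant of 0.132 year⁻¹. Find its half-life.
t½ = ln(2)/λ = 5.251 years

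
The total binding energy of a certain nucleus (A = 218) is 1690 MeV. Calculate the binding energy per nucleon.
B.E./A = 1690/218 = 7.752 MeV/nucleon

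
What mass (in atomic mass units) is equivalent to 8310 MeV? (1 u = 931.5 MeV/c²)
m = E/c² = 8.921 u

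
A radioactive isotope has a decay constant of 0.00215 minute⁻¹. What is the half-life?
t½ = ln(2)/λ = 322.4 minutes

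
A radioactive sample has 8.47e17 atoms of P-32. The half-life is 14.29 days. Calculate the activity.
A = λN = 4.108e16 decays/day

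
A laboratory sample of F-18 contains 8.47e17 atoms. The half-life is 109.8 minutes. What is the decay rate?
A = λN = 5.347e15 decays/minute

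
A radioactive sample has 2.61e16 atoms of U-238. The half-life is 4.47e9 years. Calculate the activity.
A = λN = 4.047e6 decays/year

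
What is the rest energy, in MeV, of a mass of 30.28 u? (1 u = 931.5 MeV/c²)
E = mc² = 28210 MeV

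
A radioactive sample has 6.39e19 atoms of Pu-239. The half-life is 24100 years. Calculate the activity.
A = λN = 1.838e15 decays/year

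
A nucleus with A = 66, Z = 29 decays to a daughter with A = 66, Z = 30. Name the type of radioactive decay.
ΔA = 0, ΔZ = +1 ⇒ beta-minus decay (β⁻)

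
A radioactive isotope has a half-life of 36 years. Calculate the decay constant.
λ = ln(2)/t½ = 0.01925 year⁻¹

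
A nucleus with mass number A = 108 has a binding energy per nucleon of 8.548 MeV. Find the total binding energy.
B.E. = 8.548 × 108 = 923.2 MeV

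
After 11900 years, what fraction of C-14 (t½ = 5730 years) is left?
N/N₀ = (1/2)^(t/t½) = 0.237 = 23.7%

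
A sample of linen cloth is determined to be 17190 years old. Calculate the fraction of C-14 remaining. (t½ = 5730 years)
N/N₀ = (1/2)^(t/t½) = 0.125 = 12.5%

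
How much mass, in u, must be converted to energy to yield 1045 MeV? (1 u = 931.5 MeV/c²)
m = E/c² = 1.122 u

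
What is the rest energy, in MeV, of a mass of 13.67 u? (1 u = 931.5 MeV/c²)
E = mc² = 12730 MeV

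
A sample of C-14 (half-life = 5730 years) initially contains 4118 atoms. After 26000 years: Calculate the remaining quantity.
N = N₀(1/2)^(t/t½) = 177.3 atoms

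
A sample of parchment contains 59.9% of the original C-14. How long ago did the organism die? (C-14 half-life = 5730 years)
Age = t½ × log₂(1/ratio) = 4237 years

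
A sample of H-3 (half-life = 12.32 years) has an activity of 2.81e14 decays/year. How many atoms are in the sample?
N = A/λ = 4.994e15 atoms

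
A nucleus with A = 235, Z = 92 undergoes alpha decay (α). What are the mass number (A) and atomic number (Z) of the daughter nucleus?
Daughter: A = 231, Z = 90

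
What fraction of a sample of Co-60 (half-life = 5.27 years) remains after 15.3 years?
N/N₀ = (1/2)^(t/t½) = 0.1337 = 13.4%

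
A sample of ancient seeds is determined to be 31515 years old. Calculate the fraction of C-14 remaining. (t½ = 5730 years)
N/N₀ = (1/2)^(t/t½) = 0.0221 = 2.21%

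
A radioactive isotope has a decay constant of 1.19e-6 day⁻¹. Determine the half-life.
t½ = ln(2)/λ = 5.825e5 days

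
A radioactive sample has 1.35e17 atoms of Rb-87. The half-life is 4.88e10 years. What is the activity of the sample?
A = λN = 1.918e6 decays/year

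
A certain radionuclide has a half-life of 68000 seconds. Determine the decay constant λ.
λ = ln(2)/t½ = 1.019e-5 second⁻¹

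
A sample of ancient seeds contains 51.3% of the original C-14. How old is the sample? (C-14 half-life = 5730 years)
Age = t½ × log₂(1/ratio) = 5518 years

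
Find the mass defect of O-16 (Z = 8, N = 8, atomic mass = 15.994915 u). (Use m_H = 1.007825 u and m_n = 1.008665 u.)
Δm = Z·m_H + N·m_n − M = 0.137 u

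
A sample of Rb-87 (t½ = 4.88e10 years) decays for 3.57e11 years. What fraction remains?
N/N₀ = (1/2)^(t/t½) = 0.006278 = 0.628%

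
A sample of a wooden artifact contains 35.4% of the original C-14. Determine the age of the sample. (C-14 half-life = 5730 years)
Age = t½ × log₂(1/ratio) = 8585 years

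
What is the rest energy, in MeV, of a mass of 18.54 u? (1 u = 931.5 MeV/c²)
E = mc² = 17270 MeV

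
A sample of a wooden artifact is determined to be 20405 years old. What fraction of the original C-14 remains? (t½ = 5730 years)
N/N₀ = (1/2)^(t/t½) = 0.08472 = 8.47%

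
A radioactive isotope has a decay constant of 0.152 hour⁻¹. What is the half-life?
t½ = ln(2)/λ = 4.56 hours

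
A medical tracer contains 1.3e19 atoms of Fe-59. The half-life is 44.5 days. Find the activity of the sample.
A = λN = 2.025e17 decays/day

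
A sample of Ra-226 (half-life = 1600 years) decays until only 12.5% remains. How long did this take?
t = t½ × log₂(N₀/N) = 4800 years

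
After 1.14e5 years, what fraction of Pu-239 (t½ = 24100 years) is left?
N/N₀ = (1/2)^(t/t½) = 0.03767 = 3.77%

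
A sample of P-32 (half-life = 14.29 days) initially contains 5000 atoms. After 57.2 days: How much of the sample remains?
N = N₀(1/2)^(t/t½) = 311.9 atoms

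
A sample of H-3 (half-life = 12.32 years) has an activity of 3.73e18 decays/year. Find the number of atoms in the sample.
N = A/λ = 6.63e19 atoms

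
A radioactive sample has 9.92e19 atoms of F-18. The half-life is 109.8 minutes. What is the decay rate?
A = λN = 6.262e17 decays/minute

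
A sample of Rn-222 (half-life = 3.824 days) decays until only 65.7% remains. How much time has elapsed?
t = t½ × log₂(N₀/N) = 2.317 days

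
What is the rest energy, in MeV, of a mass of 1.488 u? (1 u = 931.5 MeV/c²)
E = mc² = 1386 MeV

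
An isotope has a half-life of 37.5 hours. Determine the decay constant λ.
λ = ln(2)/t½ = 0.01848 hour⁻¹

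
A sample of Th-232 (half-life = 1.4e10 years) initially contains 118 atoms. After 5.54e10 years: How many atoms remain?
N = N₀(1/2)^(t/t½) = 7.597 atoms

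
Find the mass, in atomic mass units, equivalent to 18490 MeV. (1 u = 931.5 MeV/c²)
m = E/c² = 19.85 u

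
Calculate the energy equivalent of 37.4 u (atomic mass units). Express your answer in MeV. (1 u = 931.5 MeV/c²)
E = mc² = 34840 MeV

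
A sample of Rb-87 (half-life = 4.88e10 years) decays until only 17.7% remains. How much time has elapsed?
t = t½ × log₂(N₀/N) = 1.219e11 years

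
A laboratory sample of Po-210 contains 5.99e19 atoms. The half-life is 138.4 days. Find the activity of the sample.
A = λN = 3e17 decays/day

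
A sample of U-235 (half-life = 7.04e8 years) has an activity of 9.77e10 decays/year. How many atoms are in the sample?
N = A/λ = 9.923e19 atoms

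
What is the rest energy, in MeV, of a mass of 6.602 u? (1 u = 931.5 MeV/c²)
E = mc² = 6150 MeV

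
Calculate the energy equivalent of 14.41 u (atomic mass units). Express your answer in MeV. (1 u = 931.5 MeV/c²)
E = mc² = 13420 MeV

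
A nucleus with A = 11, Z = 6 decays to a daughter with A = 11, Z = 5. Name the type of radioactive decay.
ΔA = 0, ΔZ = -1 ⇒ beta-plus decay (β⁺) or electron capture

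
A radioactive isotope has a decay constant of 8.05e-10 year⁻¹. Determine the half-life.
t½ = ln(2)/λ = 8.611e8 years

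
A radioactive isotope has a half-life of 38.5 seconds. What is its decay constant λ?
λ = ln(2)/t½ = 0.018 second⁻¹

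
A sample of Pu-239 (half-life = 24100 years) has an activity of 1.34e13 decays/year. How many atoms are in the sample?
N = A/λ = 4.659e17 atoms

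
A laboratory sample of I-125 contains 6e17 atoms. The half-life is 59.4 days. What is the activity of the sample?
A = λN = 7.001e15 decays/day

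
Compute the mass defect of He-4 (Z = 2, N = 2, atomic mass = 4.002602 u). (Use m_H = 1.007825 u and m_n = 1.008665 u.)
Δm = Z·m_H + N·m_n − M = 0.03038 u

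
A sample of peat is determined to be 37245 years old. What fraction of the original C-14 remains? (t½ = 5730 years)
N/N₀ = (1/2)^(t/t½) = 0.01105 = 1.1%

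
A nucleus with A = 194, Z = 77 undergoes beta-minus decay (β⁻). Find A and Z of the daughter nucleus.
Daughter: A = 194, Z = 78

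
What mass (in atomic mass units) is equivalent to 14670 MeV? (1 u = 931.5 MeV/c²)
m = E/c² = 15.75 u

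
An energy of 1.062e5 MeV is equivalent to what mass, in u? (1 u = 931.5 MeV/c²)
m = E/c² = 114 u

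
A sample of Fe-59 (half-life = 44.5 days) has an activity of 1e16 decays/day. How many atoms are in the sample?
N = A/λ = 6.42e17 atoms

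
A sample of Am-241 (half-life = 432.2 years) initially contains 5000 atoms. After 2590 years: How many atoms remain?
N = N₀(1/2)^(t/t½) = 78.53 atoms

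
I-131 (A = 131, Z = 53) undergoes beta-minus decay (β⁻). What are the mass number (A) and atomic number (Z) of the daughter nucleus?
Daughter: A = 131, Z = 54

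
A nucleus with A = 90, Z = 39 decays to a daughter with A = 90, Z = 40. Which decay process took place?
ΔA = 0, ΔZ = +1 ⇒ beta-minus decay (β⁻)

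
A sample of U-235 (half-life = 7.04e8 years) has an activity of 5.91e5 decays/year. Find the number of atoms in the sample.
N = A/λ = 6.003e14 atoms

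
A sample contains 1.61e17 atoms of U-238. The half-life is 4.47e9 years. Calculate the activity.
A = λN = 2.497e7 decays/year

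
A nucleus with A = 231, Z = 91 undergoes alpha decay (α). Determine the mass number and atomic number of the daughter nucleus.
Daughter: A = 227, Z = 89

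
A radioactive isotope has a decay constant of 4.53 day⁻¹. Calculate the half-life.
t½ = ln(2)/λ = 0.153 days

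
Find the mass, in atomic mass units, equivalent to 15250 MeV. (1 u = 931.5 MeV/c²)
m = E/c² = 16.37 u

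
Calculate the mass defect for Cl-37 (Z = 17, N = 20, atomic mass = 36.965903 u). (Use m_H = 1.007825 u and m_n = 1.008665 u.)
Δm = Z·m_H + N·m_n − M = 0.3404 u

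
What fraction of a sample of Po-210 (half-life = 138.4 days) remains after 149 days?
N/N₀ = (1/2)^(t/t½) = 0.4741 = 47.4%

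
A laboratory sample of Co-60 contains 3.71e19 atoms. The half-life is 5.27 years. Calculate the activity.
A = λN = 4.88e18 decays/year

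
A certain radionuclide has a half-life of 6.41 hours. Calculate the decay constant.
λ = ln(2)/t½ = 0.1081 hour⁻¹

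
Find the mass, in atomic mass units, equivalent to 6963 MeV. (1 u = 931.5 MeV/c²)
m = E/c² = 7.475 u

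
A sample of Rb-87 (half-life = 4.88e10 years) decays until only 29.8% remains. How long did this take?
t = t½ × log₂(N₀/N) = 8.523e10 years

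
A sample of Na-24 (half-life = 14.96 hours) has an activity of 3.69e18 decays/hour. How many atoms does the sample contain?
N = A/λ = 7.964e19 atoms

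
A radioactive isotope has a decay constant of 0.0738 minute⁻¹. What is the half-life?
t½ = ln(2)/λ = 9.392 minutes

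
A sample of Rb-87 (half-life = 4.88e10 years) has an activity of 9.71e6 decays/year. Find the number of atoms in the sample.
N = A/λ = 6.836e17 atoms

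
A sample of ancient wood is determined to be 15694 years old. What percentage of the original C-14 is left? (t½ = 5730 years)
N/N₀ = (1/2)^(t/t½) = 0.1498 = 15%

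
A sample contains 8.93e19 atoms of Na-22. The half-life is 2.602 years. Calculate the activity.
A = λN = 2.379e19 decays/year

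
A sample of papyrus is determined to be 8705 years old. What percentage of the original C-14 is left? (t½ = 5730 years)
N/N₀ = (1/2)^(t/t½) = 0.3489 = 34.9%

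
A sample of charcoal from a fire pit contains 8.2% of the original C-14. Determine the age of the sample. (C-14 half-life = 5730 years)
Age = t½ × log₂(1/ratio) = 20680 years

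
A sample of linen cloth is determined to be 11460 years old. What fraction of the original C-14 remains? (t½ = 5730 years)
N/N₀ = (1/2)^(t/t½) = 0.25 = 25%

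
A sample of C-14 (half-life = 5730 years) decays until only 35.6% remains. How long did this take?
t = t½ × log₂(N₀/N) = 8538 years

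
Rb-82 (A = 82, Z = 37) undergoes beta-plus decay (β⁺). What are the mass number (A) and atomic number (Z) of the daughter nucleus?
Daughter: A = 82, Z = 36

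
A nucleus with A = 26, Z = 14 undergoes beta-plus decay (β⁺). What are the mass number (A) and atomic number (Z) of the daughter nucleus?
Daughter: A = 26, Z = 13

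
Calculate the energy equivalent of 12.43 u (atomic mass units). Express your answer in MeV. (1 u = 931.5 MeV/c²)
E = mc² = 11580 MeV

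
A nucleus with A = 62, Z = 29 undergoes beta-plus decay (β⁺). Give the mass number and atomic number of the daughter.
Daughter: A = 62, Z = 28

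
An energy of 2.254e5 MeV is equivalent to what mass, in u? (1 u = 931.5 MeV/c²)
m = E/c² = 242 u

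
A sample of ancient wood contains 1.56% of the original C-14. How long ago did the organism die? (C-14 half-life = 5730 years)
Age = t½ × log₂(1/ratio) = 34390 years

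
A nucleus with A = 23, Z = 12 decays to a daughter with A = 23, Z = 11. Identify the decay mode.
ΔA = 0, ΔZ = -1 ⇒ beta-plus decay (β⁺) or electron capture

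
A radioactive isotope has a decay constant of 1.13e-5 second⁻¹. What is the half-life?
t½ = ln(2)/λ = 61340 seconds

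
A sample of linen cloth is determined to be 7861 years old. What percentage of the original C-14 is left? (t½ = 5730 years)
N/N₀ = (1/2)^(t/t½) = 0.3864 = 38.6%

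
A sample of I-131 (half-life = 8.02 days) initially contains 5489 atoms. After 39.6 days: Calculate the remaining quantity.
N = N₀(1/2)^(t/t½) = 179.1 atoms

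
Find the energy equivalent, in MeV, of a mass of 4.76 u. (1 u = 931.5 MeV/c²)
E = mc² = 4434 MeV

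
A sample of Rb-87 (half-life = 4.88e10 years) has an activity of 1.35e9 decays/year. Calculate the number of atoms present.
N = A/λ = 9.504e19 atoms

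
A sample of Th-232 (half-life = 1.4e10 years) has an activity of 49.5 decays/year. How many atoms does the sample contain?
N = A/λ = 9.998e11 atoms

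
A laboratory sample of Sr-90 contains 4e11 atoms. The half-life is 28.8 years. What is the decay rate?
A = λN = 9.627e9 decays/year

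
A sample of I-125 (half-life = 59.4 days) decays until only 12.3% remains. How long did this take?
t = t½ × log₂(N₀/N) = 179.6 days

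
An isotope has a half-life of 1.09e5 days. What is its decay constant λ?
λ = ln(2)/t½ = 6.359e-6 day⁻¹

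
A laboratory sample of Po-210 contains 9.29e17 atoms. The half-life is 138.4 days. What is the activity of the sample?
A = λN = 4.653e15 decays/day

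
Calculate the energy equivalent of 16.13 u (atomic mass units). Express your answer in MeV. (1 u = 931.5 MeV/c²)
E = mc² = 15030 MeV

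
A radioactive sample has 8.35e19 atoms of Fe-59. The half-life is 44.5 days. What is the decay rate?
A = λN = 1.301e18 decays/day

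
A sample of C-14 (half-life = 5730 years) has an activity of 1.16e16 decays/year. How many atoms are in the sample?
N = A/λ = 9.589e19 atoms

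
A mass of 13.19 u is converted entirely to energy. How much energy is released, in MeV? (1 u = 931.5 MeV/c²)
E = mc² = 12290 MeV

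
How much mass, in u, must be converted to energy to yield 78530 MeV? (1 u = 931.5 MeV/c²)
m = E/c² = 84.3 u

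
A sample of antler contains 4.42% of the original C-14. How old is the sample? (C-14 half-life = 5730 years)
Age = t½ × log₂(1/ratio) = 25780 years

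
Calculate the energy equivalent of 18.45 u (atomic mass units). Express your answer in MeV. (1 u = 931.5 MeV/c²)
E = mc² = 17190 MeV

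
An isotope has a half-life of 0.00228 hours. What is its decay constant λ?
λ = ln(2)/t½ = 304 hour⁻¹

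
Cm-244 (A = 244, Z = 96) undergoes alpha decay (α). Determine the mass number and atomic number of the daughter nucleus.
Daughter: A = 240, Z = 94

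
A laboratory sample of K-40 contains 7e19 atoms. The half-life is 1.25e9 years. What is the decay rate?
A = λN = 3.882e10 decays/year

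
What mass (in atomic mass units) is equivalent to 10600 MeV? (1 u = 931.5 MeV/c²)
m = E/c² = 11.38 u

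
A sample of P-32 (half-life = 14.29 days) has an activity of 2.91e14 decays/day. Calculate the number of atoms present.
N = A/λ = 5.999e15 atoms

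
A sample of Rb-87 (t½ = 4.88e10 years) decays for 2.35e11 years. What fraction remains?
N/N₀ = (1/2)^(t/t½) = 0.03551 = 3.55%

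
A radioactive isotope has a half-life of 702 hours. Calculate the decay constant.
λ = ln(2)/t½ = 9.874e-4 hour⁻¹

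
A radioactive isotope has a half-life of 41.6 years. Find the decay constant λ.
λ = ln(2)/t½ = 0.01666 year⁻¹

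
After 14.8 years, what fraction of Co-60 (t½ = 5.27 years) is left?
N/N₀ = (1/2)^(t/t½) = 0.1428 = 14.3%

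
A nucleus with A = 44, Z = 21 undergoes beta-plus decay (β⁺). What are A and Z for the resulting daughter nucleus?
Daughter: A = 44, Z = 20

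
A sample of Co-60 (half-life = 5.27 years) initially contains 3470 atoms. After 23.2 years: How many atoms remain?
N = N₀(1/2)^(t/t½) = 164.1 atoms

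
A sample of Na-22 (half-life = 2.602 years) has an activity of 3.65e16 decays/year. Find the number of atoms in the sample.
N = A/λ = 1.37e17 atoms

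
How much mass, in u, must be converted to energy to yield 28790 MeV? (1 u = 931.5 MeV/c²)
m = E/c² = 30.91 u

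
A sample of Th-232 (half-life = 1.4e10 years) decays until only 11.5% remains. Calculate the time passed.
t = t½ × log₂(N₀/N) = 4.368e10 years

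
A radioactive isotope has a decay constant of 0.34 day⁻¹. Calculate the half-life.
t½ = ln(2)/λ = 2.039 days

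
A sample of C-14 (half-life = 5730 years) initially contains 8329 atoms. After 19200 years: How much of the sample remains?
N = N₀(1/2)^(t/t½) = 816.4 atoms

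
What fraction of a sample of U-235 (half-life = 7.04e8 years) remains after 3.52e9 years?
N/N₀ = (1/2)^(t/t½) = 0.03125 = 3.12%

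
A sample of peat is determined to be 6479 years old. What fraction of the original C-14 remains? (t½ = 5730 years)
N/N₀ = (1/2)^(t/t½) = 0.4567 = 45.7%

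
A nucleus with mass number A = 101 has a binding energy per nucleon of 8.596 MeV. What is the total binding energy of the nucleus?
B.E. = 8.596 × 101 = 868.2 MeV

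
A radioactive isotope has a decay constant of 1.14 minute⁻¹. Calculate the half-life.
t½ = ln(2)/λ = 0.608 minutes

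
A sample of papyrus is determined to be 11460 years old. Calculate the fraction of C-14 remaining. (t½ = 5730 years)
N/N₀ = (1/2)^(t/t½) = 0.25 = 25%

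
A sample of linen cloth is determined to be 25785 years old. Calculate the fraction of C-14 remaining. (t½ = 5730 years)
N/N₀ = (1/2)^(t/t½) = 0.04419 = 4.42%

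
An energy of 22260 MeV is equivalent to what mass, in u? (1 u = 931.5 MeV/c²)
m = E/c² = 23.9 u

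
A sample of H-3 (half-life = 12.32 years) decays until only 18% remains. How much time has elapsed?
t = t½ × log₂(N₀/N) = 30.48 years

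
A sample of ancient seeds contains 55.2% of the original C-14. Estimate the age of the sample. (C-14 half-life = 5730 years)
Age = t½ × log₂(1/ratio) = 4912 years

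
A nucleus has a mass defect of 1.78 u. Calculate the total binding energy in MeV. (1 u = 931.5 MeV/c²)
B.E. = Δm × 931.5 = 1658 MeV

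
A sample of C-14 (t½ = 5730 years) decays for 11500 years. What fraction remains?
N/N₀ = (1/2)^(t/t½) = 0.2488 = 24.9%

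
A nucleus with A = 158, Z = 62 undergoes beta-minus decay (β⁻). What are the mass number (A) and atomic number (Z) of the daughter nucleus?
Daughter: A = 158, Z = 63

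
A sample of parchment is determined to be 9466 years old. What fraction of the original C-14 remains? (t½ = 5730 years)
N/N₀ = (1/2)^(t/t½) = 0.3182 = 31.8%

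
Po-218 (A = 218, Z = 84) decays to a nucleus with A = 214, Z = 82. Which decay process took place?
ΔA = -4, ΔZ = -2 ⇒ alpha decay (α)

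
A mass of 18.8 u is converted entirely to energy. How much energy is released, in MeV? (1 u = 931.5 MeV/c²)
E = mc² = 17510 MeV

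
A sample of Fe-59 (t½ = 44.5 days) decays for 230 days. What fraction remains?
N/N₀ = (1/2)^(t/t½) = 0.0278 = 2.78%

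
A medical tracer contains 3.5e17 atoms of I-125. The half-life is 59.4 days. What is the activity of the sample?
A = λN = 4.084e15 decays/day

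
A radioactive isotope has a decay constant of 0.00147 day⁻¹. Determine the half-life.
t½ = ln(2)/λ = 471.5 days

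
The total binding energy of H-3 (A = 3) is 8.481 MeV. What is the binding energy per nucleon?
B.E./A = 8.481/3 = 2.827 MeV/nucleon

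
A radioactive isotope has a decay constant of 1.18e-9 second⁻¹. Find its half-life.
t½ = ln(2)/λ = 5.874e8 seconds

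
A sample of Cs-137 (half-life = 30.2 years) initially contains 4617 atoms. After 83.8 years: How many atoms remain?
N = N₀(1/2)^(t/t½) = 674.6 atoms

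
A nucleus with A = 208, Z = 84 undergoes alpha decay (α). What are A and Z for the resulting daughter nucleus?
Daughter: A = 204, Z = 82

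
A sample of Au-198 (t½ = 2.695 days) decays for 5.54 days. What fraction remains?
N/N₀ = (1/2)^(t/t½) = 0.2405 = 24.1%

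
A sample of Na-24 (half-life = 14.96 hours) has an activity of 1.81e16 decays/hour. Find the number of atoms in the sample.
N = A/λ = 3.906e17 atoms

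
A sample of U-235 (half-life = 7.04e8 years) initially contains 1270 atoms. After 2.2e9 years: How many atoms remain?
N = N₀(1/2)^(t/t½) = 145.6 atoms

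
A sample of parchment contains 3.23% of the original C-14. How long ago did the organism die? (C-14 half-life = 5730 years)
Age = t½ × log₂(1/ratio) = 28380 years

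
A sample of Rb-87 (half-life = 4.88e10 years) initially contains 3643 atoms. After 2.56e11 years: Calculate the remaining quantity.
N = N₀(1/2)^(t/t½) = 96 atoms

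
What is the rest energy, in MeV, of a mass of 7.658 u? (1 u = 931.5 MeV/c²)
E = mc² = 7133 MeV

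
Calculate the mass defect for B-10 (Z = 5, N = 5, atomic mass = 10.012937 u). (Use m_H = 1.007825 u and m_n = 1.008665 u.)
Δm = Z·m_H + N·m_n − M = 0.06951 u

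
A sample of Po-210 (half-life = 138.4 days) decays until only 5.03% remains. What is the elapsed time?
t = t½ × log₂(N₀/N) = 597 days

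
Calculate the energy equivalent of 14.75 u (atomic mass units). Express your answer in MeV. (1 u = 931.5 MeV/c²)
E = mc² = 13740 MeV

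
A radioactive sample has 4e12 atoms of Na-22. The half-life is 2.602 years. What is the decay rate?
A = λN = 1.066e12 decays/year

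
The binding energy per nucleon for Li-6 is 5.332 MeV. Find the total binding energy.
B.E. = 5.332 × 6 = 31.99 MeV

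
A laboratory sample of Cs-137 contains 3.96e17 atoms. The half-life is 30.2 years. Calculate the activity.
A = λN = 9.089e15 decays/year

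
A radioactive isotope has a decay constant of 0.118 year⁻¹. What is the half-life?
t½ = ln(2)/λ = 5.874 years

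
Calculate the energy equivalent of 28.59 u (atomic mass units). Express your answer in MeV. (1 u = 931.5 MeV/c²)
E = mc² = 26630 MeV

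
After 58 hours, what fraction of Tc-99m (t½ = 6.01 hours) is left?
N/N₀ = (1/2)^(t/t½) = 0.001244 = 0.124%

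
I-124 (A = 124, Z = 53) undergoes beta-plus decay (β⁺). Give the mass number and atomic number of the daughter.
Daughter: A = 124, Z = 52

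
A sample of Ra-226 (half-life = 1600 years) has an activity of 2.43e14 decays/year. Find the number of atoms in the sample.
N = A/λ = 5.609e17 atoms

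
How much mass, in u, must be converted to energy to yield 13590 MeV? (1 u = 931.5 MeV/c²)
m = E/c² = 14.59 u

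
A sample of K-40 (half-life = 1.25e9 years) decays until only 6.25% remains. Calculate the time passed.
t = t½ × log₂(N₀/N) = 5e9 years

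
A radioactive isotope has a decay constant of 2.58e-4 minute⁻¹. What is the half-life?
t½ = ln(2)/λ = 2687 minutes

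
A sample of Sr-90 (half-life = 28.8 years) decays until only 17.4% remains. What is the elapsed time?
t = t½ × log₂(N₀/N) = 72.66 years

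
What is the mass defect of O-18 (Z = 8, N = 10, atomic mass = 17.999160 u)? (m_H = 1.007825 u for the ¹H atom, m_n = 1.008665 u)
Δm = Z·m_H + N·m_n − M = 0.1501 u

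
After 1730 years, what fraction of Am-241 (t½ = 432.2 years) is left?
N/N₀ = (1/2)^(t/t½) = 0.06238 = 6.24%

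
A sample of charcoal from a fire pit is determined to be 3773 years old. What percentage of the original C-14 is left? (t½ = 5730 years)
N/N₀ = (1/2)^(t/t½) = 0.6336 = 63.4%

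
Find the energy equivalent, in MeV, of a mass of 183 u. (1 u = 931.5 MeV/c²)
E = mc² = 1.705e5 MeV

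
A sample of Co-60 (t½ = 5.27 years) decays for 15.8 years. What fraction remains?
N/N₀ = (1/2)^(t/t½) = 0.1252 = 12.5%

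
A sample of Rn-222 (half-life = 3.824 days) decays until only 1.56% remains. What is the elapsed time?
t = t½ × log₂(N₀/N) = 22.95 days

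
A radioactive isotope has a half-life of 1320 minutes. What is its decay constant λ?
λ = ln(2)/t½ = 5.251e-4 minute⁻¹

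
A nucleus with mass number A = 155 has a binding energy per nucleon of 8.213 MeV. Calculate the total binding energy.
B.E. = 8.213 × 155 = 1273 MeV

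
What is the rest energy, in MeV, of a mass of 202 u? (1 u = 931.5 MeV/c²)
E = mc² = 1.882e5 MeV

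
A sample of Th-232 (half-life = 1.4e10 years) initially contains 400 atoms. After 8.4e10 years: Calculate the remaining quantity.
N = N₀(1/2)^(t/t½) = 6.25 atoms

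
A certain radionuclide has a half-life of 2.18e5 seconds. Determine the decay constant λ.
λ = ln(2)/t½ = 3.18e-6 second⁻¹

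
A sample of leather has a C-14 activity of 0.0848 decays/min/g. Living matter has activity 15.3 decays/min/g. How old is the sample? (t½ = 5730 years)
Age = t½ × log₂(A₀/A) = 42950 years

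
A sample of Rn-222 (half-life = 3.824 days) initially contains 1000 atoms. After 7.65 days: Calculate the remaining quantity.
N = N₀(1/2)^(t/t½) = 249.9 atoms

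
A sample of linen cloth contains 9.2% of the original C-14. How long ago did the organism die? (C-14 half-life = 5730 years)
Age = t½ × log₂(1/ratio) = 19720 years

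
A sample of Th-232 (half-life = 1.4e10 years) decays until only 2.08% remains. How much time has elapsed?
t = t½ × log₂(N₀/N) = 7.822e10 years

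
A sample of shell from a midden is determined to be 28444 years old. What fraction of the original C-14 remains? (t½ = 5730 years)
N/N₀ = (1/2)^(t/t½) = 0.03204 = 3.2%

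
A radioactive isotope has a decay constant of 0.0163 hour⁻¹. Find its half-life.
t½ = ln(2)/λ = 42.52 hours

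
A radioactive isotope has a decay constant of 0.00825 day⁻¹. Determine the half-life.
t½ = ln(2)/λ = 84.02 days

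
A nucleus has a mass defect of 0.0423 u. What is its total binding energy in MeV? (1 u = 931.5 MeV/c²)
B.E. = Δm × 931.5 = 39.4 MeV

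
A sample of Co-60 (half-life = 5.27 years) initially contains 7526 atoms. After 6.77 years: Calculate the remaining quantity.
N = N₀(1/2)^(t/t½) = 3089 atoms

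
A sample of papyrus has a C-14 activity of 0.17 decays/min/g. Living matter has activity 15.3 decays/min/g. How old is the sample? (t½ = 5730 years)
Age = t½ × log₂(A₀/A) = 37200 years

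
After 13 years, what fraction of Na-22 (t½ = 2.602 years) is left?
N/N₀ = (1/2)^(t/t½) = 0.03133 = 3.13%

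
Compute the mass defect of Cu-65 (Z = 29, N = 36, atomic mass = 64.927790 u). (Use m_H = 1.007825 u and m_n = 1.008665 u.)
Δm = Z·m_H + N·m_n − M = 0.6111 u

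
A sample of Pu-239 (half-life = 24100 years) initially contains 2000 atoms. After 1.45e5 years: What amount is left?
N = N₀(1/2)^(t/t½) = 30.89 atoms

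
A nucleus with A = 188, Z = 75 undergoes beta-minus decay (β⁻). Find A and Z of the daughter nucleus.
Daughter: A = 188, Z = 76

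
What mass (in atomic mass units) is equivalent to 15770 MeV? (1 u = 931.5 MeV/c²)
m = E/c² = 16.93 u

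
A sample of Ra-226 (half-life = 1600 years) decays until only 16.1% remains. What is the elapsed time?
t = t½ × log₂(N₀/N) = 4216 years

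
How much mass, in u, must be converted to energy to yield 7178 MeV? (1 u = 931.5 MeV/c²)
m = E/c² = 7.706 u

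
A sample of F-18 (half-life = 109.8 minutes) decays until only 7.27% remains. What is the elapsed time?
t = t½ × log₂(N₀/N) = 415.3 minutes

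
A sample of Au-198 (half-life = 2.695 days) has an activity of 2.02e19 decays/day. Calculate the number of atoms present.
N = A/λ = 7.854e19 atoms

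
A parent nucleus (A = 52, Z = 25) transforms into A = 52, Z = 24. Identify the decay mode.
ΔA = 0, ΔZ = -1 ⇒ beta-plus decay (β⁺) or electron capture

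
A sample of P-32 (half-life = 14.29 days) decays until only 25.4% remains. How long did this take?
t = t½ × log₂(N₀/N) = 28.25 days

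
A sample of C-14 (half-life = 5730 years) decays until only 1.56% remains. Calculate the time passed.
t = t½ × log₂(N₀/N) = 34390 years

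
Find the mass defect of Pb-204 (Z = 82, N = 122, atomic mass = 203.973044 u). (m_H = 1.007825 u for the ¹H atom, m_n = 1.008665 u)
Δm = Z·m_H + N·m_n − M = 1.726 u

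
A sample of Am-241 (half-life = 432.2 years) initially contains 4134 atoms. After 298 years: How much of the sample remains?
N = N₀(1/2)^(t/t½) = 2563 atoms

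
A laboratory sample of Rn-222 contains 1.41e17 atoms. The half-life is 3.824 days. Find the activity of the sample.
A = λN = 2.556e16 decays/day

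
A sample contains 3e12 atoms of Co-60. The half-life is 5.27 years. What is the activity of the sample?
A = λN = 3.946e11 decays/year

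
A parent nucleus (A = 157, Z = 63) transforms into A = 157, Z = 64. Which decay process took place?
ΔA = 0, ΔZ = +1 ⇒ beta-minus decay (β⁻)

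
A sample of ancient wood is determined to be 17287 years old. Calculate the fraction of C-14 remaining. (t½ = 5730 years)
N/N₀ = (1/2)^(t/t½) = 0.1235 = 12.4%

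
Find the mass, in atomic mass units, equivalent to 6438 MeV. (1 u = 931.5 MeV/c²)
m = E/c² = 6.911 u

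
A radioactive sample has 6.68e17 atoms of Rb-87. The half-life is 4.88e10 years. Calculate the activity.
A = λN = 9.488e6 decays/year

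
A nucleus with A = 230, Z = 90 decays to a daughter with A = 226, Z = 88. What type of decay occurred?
ΔA = -4, ΔZ = -2 ⇒ alpha decay (α)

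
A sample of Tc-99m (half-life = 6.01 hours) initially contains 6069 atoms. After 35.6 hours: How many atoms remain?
N = N₀(1/2)^(t/t½) = 99.99 atoms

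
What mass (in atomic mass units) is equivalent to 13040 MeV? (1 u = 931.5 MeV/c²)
m = E/c² = 14 u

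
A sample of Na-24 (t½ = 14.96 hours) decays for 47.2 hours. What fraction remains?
N/N₀ = (1/2)^(t/t½) = 0.1123 = 11.2%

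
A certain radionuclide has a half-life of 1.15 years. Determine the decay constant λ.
λ = ln(2)/t½ = 0.6027 year⁻¹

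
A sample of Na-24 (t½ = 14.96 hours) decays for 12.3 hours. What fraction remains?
N/N₀ = (1/2)^(t/t½) = 0.5656 = 56.6%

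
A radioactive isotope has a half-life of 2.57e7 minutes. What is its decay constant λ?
λ = ln(2)/t½ = 2.697e-8 minute⁻¹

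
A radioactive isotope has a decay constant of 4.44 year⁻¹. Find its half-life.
t½ = ln(2)/λ = 0.1561 years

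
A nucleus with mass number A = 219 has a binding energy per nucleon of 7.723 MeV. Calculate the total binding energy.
B.E. = 7.723 × 219 = 1691 MeV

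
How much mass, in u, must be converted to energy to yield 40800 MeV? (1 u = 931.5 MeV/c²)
m = E/c² = 43.8 u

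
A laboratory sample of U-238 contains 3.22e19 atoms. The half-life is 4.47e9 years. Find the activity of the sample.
A = λN = 4.993e9 decays/year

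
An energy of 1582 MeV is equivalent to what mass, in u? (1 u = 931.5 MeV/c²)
m = E/c² = 1.698 u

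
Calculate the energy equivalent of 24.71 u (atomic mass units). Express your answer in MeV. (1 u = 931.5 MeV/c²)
E = mc² = 23020 MeV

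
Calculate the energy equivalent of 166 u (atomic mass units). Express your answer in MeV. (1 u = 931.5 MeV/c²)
E = mc² = 1.546e5 MeV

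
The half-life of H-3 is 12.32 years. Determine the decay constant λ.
λ = ln(2)/t½ = 0.05626 year⁻¹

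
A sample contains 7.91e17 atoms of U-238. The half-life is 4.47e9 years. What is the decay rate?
A = λN = 1.227e8 decays/year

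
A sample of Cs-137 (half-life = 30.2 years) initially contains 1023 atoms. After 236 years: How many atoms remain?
N = N₀(1/2)^(t/t½) = 4.544 atoms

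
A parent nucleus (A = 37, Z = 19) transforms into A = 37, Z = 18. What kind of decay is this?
ΔA = 0, ΔZ = -1 ⇒ beta-plus decay (β⁺) or electron capture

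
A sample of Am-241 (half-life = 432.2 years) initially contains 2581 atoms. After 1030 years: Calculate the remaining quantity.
N = N₀(1/2)^(t/t½) = 494.8 atoms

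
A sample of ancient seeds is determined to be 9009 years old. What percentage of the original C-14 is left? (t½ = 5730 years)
N/N₀ = (1/2)^(t/t½) = 0.3363 = 33.6%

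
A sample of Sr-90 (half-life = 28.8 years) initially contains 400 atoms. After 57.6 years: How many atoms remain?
N = N₀(1/2)^(t/t½) = 100 atoms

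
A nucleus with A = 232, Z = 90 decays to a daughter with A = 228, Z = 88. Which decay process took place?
ΔA = -4, ΔZ = -2 ⇒ alpha decay (α)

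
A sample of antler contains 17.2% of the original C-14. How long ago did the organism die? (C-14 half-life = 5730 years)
Age = t½ × log₂(1/ratio) = 14550 years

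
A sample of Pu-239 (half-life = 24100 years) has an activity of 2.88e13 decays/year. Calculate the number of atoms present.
N = A/λ = 1.001e18 atoms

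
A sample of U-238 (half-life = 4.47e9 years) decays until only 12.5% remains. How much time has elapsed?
t = t½ × log₂(N₀/N) = 1.341e10 years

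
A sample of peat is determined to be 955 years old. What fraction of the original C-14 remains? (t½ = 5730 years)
N/N₀ = (1/2)^(t/t½) = 0.8909 = 89.1%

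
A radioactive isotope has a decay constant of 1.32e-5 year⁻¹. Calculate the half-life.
t½ = ln(2)/λ = 52510 years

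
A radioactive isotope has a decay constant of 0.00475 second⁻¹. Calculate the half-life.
t½ = ln(2)/λ = 145.9 seconds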